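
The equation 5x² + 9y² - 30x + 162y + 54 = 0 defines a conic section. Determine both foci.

Rearranging, 5(x² - 6x) + 9(y² + 18y) = -54.
Complete the square in x and y: 5(x - 3)² + 9(y + 9)² = -54 + 45 + 729 = 720
Divide through by 720 to get (x - 3)²/144 + (y + 9)²/80 = 1.
Ellipse, center (3, -9), major axis horizontal; a² = 144, b² = 80.
c² = a² - b² = 144 - 80 = 64, so c = 8.
Foci lie on the horizontal axis through the center: (h ± c, k).

(-5, -9) and (11, -9)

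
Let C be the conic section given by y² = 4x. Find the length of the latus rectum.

4

Vertex (0, 0); 4p = 4 so p = 1. Opens right.
Latus rectum length = |4p| = 4.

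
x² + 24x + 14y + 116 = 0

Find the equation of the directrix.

y = 11/2

Only x is squared. Complete the square in x: (x + 12)² = -14(y - 2).
Vertex (-12, 2); 4p = -14 so p = -7/2. Opens down.
Directrix is the horizontal line y = k − p = 2 − (-7/2) = 11/2.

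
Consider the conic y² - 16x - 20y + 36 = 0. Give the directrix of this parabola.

x = -8

Only y is squared. Complete the square in y: (y - 10)² = 16(x + 4).
Vertex (-4, 10); 4p = 16 so p = 4. Opens right.
Directrix is the vertical line x = h − p = -4 − (4) = -8.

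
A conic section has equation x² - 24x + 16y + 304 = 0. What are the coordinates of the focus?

(12, -14)

Only x is squared. Complete the square in x: (x - 12)² = -16(y + 10).
Vertex (12, -10); 4p = -16 so p = -4. Opens down.
Focus is p units from the vertex along the axis: (h, k + p).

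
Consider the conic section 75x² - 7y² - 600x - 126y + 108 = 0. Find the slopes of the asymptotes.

5√21/7 and -5√21/7

Group the x- and y-terms: 75(x² - 8x) -7(y² + 18y) = -108
Complete the square: 75(x - 4)² -7(y + 9)² = -108 + 1200 - 567 = 525
Divide through by 525 to get (x - 4)²/7 - (y + 9)²/75 = 1.
Hyperbola, center (4, -9), transverse axis horizontal; a² = 7, b² = 75.
For a horizontal hyperbola the asymptotes have slope ±b/a.
Here that is ±5√3/√7 = ±5√21/7.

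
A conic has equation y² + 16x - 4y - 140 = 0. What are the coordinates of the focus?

Only y is squared. Complete the square in y: (y - 2)² = -16(x - 9).
Vertex (9, 2); 4p = -16 so p = -4. Opens left.
Focus is p units from the vertex along the axis: (h + p, k).

(5, 2)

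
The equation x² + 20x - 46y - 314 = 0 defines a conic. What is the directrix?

Only x is squared. Complete the square in x: (x + 10)² = 46(y + 9).
Vertex (-10, -9); 4p = 46 so p = 23/2. Opens up.
Directrix is the horizontal line y = k − p = -9 − (23/2) = -41/2.

y = -41/2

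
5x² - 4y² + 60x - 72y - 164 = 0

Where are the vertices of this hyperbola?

(-8, -9) and (-4, -9)

Group the x- and y-terms: 5(x² + 12x) -4(y² + 18y) = 164
Complete the square in x and y: 5(x + 6)² -4(y + 9)² = 164 + 180 - 324 = 20
Divide through by 20 to get (x + 6)²/4 - (y + 9)²/5 = 1.
Hyperbola, center (-6, -9), transverse axis horizontal; a² = 4, b² = 5.
a = 2. Vertices at (h ± a, k).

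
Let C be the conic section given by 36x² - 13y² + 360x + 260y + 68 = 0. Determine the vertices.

Group the x- and y-terms: 36(x² + 10x) -13(y² - 20y) = -68
Complete the square: 36(x + 5)² -13(y - 10)² = -68 + 900 - 1300 = -468
Divide by -468: (y - 10)²/36 - (x + 5)²/13 = 1
Hyperbola, center (-5, 10), transverse axis vertical; a² = 36, b² = 13.
a = 6. Vertices at (h, k ± a).

(-5, 4) and (-5, 16)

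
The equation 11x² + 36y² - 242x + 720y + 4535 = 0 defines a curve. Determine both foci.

(6, -10) and (16, -10)

Group: 11(x² - 22x) + 36(y² + 20y) = -4535
Complete the square: 11(x - 11)² + 36(y + 10)² = -4535 + 1331 + 3600 = 396
Dividing both sides by 396: (x - 11)²/36 + (y + 10)²/11 = 1
Ellipse, center (11, -10), major axis horizontal; a² = 36, b² = 11.
c² = a² - b² = 36 - 11 = 25, so c = 5.
Foci lie on the horizontal axis through the center: (h ± c, k).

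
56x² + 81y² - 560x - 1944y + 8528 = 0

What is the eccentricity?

e = 5/9

Rearranging, 56(x² - 10x) + 81(y² - 24y) = -8528.
Complete the square: 56(x - 5)² + 81(y - 12)² = -8528 + 1400 + 11664 = 4536
Dividing both sides by 4536: (x - 5)²/81 + (y - 12)²/56 = 1
Ellipse, center (5, 12), major axis horizontal; a² = 81, b² = 56.
c² = a² - b² = 25, so c = 5.
e = c/a = 5/9.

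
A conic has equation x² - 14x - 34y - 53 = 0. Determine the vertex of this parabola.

Only x is squared. Complete the square in x: (x - 7)² = 34(y + 3).
Vertex (7, -3); 4p = 34 so p = 17/2. Opens up.

(7, -3)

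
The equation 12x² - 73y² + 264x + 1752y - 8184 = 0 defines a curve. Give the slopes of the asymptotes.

2√219/73 and -2√219/73

Group the x- and y-terms: 12(x² + 22x) -73(y² - 24y) = 8184
Complete the square: 12(x + 11)² -73(y - 12)² = 8184 + 1452 - 10512 = -876
Dividing both sides by -876: (y - 12)²/12 - (x + 11)²/73 = 1
Hyperbola, center (-11, 12), transverse axis vertical; a² = 12, b² = 73.
For a vertical hyperbola the asymptotes have slope ±a/b.
Here that is ±2√3/√73 = ±2√219/73.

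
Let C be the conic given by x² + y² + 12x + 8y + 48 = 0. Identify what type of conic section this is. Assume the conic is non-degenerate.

circle

No xy term. Coefficients of x² and y² are A = 1, C = 1.
A = C (same sign) ⇒ circle.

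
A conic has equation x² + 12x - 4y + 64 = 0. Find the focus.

Only x is squared. Complete the square in x: (x + 6)² = 4(y - 7).
Vertex (-6, 7); 4p = 4 so p = 1. Opens up.
Focus is p units from the vertex along the axis: (h, k + p).

(-6, 8)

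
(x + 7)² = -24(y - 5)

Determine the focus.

Vertex (-7, 5); 4p = -24 so p = -6. Opens down.
Focus is p units from the vertex along the axis: (h, k + p).

(-7, -1)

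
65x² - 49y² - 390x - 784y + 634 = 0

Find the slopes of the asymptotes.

√65/7 and -√65/7

Group: 65(x² - 6x) -49(y² + 16y) = -634
65(x - 3)² -49(y + 8)² = -634 + 585 - 3136 = -3185
Divide by -3185: (y + 8)²/65 - (x - 3)²/49 = 1
Hyperbola, center (3, -8), transverse axis vertical; a² = 65, b² = 49.
For a vertical hyperbola the asymptotes have slope ±a/b.
Here that is ±√65/7.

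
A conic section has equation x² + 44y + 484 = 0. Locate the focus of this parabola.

Only x is squared. Complete the square in x: x² = -44(y + 11).
Vertex (0, -11); 4p = -44 so p = -11. Opens down.
Focus is p units from the vertex along the axis: (h, k + p).

(0, -22)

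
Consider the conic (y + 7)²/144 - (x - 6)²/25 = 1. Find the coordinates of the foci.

(6, -20) and (6, 6)

Center (6, -7). The positive term is the y-term, so the transverse axis is vertical; a² = 144, b² = 25.
c² = a² + b² = 144 + 25 = 169, so c = 13.
Foci lie on the vertical axis through the center: (h, k ± c).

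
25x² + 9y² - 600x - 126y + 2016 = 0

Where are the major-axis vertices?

Group: 25(x² - 24x) + 9(y² - 14y) = -2016
Complete the square in x and y: 25(x - 12)² + 9(y - 7)² = -2016 + 3600 + 441 = 2025
Divide by 2025: (x - 12)²/81 + (y - 7)²/225 = 1
Ellipse, center (12, 7), major axis vertical; a² = 225, b² = 81.
a = 15. Vertices at (h, k ± a).

(12, -8) and (12, 22)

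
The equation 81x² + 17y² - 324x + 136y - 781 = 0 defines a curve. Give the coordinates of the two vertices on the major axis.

(2, -13) and (2, 5)

Collect terms: 81(x² - 4x) + 17(y² + 8y) = 781
81(x - 2)² + 17(y + 4)² = 781 + 324 + 272 = 1377
Divide through by 1377 to get (x - 2)²/17 + (y + 4)²/81 = 1.
Ellipse, center (2, -4), major axis vertical; a² = 81, b² = 17.
a = 9. Vertices at (h, k ± a).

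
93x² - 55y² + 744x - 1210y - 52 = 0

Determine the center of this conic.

Collect terms: 93(x² + 8x) -55(y² + 22y) = 52
Complete the square in x and y: 93(x + 4)² -55(y + 11)² = 52 + 1488 - 6655 = -5115
Dividing both sides by -5115: (y + 11)²/93 - (x + 4)²/55 = 1
Hyperbola with center (-4, -11).

(-4, -11)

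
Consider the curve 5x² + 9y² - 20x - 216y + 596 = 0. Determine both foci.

(-6, 12) and (10, 12)

Group the x- and y-terms: 5(x² - 4x) + 9(y² - 24y) = -596
5(x - 2)² + 9(y - 12)² = -596 + 20 + 1296 = 720
Dividing both sides by 720: (x - 2)²/144 + (y - 12)²/80 = 1
Ellipse, center (2, 12), major axis horizontal; a² = 144, b² = 80.
c² = a² - b² = 144 - 80 = 64, so c = 8.
Foci lie on the horizontal axis through the center: (h ± c, k).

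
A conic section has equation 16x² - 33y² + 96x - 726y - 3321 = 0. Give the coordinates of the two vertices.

Group the x- and y-terms: 16(x² + 6x) -33(y² + 22y) = 3321
Completing the square gives 16(x + 3)² -33(y + 11)² = 3321 + 144 - 3993 = -528.
Divide through by -528 to get (y + 11)²/16 - (x + 3)²/33 = 1.
Hyperbola, center (-3, -11), transverse axis vertical; a² = 16, b² = 33.
a = 4. Vertices at (h, k ± a).

(-3, -15) and (-3, -7)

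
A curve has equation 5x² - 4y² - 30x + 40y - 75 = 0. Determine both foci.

(0, 5) and (6, 5)

Group the x- and y-terms: 5(x² - 6x) -4(y² - 10y) = 75
Complete the square: 5(x - 3)² -4(y - 5)² = 75 + 45 - 100 = 20
Dividing both sides by 20: (x - 3)²/4 - (y - 5)²/5 = 1
Hyperbola, center (3, 5), transverse axis horizontal; a² = 4, b² = 5.
c² = a² + b² = 4 + 5 = 9, so c = 3.
Foci lie on the horizontal axis through the center: (h ± c, k).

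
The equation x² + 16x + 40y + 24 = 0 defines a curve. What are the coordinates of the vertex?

(-8, 1)

Only x is squared. Complete the square in x: (x + 8)² = -40(y - 1).
Vertex (-8, 1); 4p = -40 so p = -10. Opens down.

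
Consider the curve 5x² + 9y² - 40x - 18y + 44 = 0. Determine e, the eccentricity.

Group: 5(x² - 8x) + 9(y² - 2y) = -44
Completing the square gives 5(x - 4)² + 9(y - 1)² = -44 + 80 + 9 = 45.
Divide through by 45 to get (x - 4)²/9 + (y - 1)²/5 = 1.
Ellipse, center (4, 1), major axis horizontal; a² = 9, b² = 5.
c² = a² - b² = 4, so c = 2.
e = c/a = 2/3.

e = 2/3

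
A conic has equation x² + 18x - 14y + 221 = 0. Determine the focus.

(-9, 27/2)

Only x is squared. Complete the square in x: (x + 9)² = 14(y - 10).
Vertex (-9, 10); 4p = 14 so p = 7/2. Opens up.
Focus is p units from the vertex along the axis: (h, k + p).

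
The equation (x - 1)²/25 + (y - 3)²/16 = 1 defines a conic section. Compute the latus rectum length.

32/5

Center (1, 3). The larger denominator 25 sits under the x-term, so the major axis is horizontal; a² = 25, b² = 16.
Latus rectum length = 2b²/a = 2·16/5 = 32/5.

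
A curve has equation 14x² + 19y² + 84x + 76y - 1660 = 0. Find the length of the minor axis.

14√2

Group: 14(x² + 6x) + 19(y² + 4y) = 1660
14(x + 3)² + 19(y + 2)² = 1660 + 126 + 76 = 1862
Divide by 1862: (x + 3)²/133 + (y + 2)²/98 = 1
Ellipse, center (-3, -2), major axis horizontal; a² = 133, b² = 98.
b² = 98 so b = 7√2; the minor axis has length 2b = 14√2.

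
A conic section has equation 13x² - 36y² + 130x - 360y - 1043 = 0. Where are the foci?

Group the x- and y-terms: 13(x² + 10x) -36(y² + 10y) = 1043
Complete the square: 13(x + 5)² -36(y + 5)² = 1043 + 325 - 900 = 468
Divide through by 468 to get (x + 5)²/36 - (y + 5)²/13 = 1.
Hyperbola, center (-5, -5), transverse axis horizontal; a² = 36, b² = 13.
c² = a² + b² = 36 + 13 = 49, so c = 7.
Foci lie on the horizontal axis through the center: (h ± c, k).

(-12, -5) and (2, -5)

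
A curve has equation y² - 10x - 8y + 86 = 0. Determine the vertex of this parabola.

(7, 4)

Only y is squared. Complete the square in y: (y - 4)² = 10(x - 7).
Vertex (7, 4); 4p = 10 so p = 5/2. Opens right.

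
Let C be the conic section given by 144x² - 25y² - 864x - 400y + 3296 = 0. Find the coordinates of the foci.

(3, -21) and (3, 5)

Group the x- and y-terms: 144(x² - 6x) -25(y² + 16y) = -3296
Completing the square gives 144(x - 3)² -25(y + 8)² = -3296 + 1296 - 1600 = -3600.
Dividing both sides by -3600: (y + 8)²/144 - (x - 3)²/25 = 1
Hyperbola, center (3, -8), transverse axis vertical; a² = 144, b² = 25.
c² = a² + b² = 144 + 25 = 169, so c = 13.
Foci lie on the vertical axis through the center: (h, k ± c).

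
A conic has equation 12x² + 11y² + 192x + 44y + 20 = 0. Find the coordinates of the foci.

12(x² + 16x) + 11(y² + 4y) = -20
Completing the square gives 12(x + 8)² + 11(y + 2)² = -20 + 768 + 44 = 792.
Dividing both sides by 792: (x + 8)²/66 + (y + 2)²/72 = 1
Ellipse, center (-8, -2), major axis vertical; a² = 72, b² = 66.
c² = a² - b² = 72 - 66 = 6, so c = √6.
Foci lie on the vertical axis through the center: (h, k ± c).

(-8, -2 - √6) and (-8, -2 + √6)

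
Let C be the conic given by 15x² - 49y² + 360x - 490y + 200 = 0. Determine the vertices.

(-19, -5) and (-5, -5)

Group the x- and y-terms: 15(x² + 24x) -49(y² + 10y) = -200
Complete the square: 15(x + 12)² -49(y + 5)² = -200 + 2160 - 1225 = 735
Divide by 735: (x + 12)²/49 - (y + 5)²/15 = 1
Hyperbola, center (-12, -5), transverse axis horizontal; a² = 49, b² = 15.
a = 7. Vertices at (h ± a, k).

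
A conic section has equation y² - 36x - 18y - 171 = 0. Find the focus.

Only y is squared. Complete the square in y: (y - 9)² = 36(x + 7).
Vertex (-7, 9); 4p = 36 so p = 9. Opens right.
Focus is p units from the vertex along the axis: (h + p, k).

(2, 9)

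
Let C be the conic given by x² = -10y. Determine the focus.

(0, -5/2)

Vertex (0, 0); 4p = -10 so p = -5/2. Opens down.
Focus is p units from the vertex along the axis: (h, k + p).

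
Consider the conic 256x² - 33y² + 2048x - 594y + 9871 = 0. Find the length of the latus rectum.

33/8

Collect terms: 256(x² + 8x) -33(y² + 18y) = -9871
Completing the square gives 256(x + 4)² -33(y + 9)² = -9871 + 4096 - 2673 = -8448.
Divide through by -8448 to get (y + 9)²/256 - (x + 4)²/33 = 1.
Hyperbola, center (-4, -9), transverse axis vertical; a² = 256, b² = 33.
Latus rectum length = 2b²/a = 2·33/16 = 33/8.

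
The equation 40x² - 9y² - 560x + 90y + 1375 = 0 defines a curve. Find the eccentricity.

Collect terms: 40(x² - 14x) -9(y² - 10y) = -1375
Complete the square in x and y: 40(x - 7)² -9(y - 5)² = -1375 + 1960 - 225 = 360
Divide through by 360 to get (x - 7)²/9 - (y - 5)²/40 = 1.
Hyperbola, center (7, 5), transverse axis horizontal; a² = 9, b² = 40.
c² = a² + b² = 49, so c = 7.
e = c/a = 7/3.

e = 7/3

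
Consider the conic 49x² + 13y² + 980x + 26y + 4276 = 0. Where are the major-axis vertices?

Rearranging, 49(x² + 20x) + 13(y² + 2y) = -4276.
49(x + 10)² + 13(y + 1)² = -4276 + 4900 + 13 = 637
Divide through by 637 to get (x + 10)²/13 + (y + 1)²/49 = 1.
Ellipse, center (-10, -1), major axis vertical; a² = 49, b² = 13.
a = 7. Vertices at (h, k ± a).

(-10, -8) and (-10, 6)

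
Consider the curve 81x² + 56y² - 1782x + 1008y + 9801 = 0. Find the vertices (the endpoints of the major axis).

Group: 81(x² - 22x) + 56(y² + 18y) = -9801
Complete the square: 81(x - 11)² + 56(y + 9)² = -9801 + 9801 + 4536 = 4536
Divide through by 4536 to get (x - 11)²/56 + (y + 9)²/81 = 1.
Ellipse, center (11, -9), major axis vertical; a² = 81, b² = 56.
a = 9. Vertices at (h, k ± a).

(11, -18) and (11, 0)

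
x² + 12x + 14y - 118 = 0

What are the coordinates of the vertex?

Only x is squared. Complete the square in x: (x + 6)² = -14(y - 11).
Vertex (-6, 11); 4p = -14 so p = -7/2. Opens down.

(-6, 11)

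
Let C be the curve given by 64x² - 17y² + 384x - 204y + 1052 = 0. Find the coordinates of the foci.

(-3, -15) and (-3, 3)

Rearranging, 64(x² + 6x) -17(y² + 12y) = -1052.
Complete the square in x and y: 64(x + 3)² -17(y + 6)² = -1052 + 576 - 612 = -1088
Divide by -1088: (y + 6)²/64 - (x + 3)²/17 = 1
Hyperbola, center (-3, -6), transverse axis vertical; a² = 64, b² = 17.
c² = a² + b² = 64 + 17 = 81, so c = 9.
Foci lie on the vertical axis through the center: (h, k ± c).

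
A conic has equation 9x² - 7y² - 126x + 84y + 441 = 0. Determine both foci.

(7, -2) and (7, 14)

Collect terms: 9(x² - 14x) -7(y² - 12y) = -441
Complete the square: 9(x - 7)² -7(y - 6)² = -441 + 441 - 252 = -252
Divide through by -252 to get (y - 6)²/36 - (x - 7)²/28 = 1.
Hyperbola, center (7, 6), transverse axis vertical; a² = 36, b² = 28.
c² = a² + b² = 36 + 28 = 64, so c = 8.
Foci lie on the vertical axis through the center: (h, k ± c).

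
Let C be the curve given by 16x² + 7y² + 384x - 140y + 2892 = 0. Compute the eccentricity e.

e = 3/4

Group the x- and y-terms: 16(x² + 24x) + 7(y² - 20y) = -2892
16(x + 12)² + 7(y - 10)² = -2892 + 2304 + 700 = 112
Divide by 112: (x + 12)²/7 + (y - 10)²/16 = 1
Ellipse, center (-12, 10), major axis vertical; a² = 16, b² = 7.
c² = a² - b² = 9, so c = 3.
e = c/a = 3/4.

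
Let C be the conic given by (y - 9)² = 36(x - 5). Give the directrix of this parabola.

x = -4

Vertex (5, 9); 4p = 36 so p = 9. Opens right.
Directrix is the vertical line x = h − p = 5 − (9) = -4.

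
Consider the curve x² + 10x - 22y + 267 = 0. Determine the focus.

Only x is squared. Complete the square in x: (x + 5)² = 22(y - 11).
Vertex (-5, 11); 4p = 22 so p = 11/2. Opens up.
Focus is p units from the vertex along the axis: (h, k + p).

(-5, 33/2)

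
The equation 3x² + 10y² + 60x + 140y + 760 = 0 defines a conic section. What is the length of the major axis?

2√10

Collect terms: 3(x² + 20x) + 10(y² + 14y) = -760
3(x + 10)² + 10(y + 7)² = -760 + 300 + 490 = 30
Divide through by 30 to get (x + 10)²/10 + (y + 7)²/3 = 1.
Ellipse, center (-10, -7), major axis horizontal; a² = 10, b² = 3.
a² = 10 so a = √10; the major axis has length 2a = 2√10.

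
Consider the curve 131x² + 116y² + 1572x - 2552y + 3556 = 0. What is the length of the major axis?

Group the x- and y-terms: 131(x² + 12x) + 116(y² - 22y) = -3556
Completing the square gives 131(x + 6)² + 116(y - 11)² = -3556 + 4716 + 14036 = 15196.
Divide through by 15196 to get (x + 6)²/116 + (y - 11)²/131 = 1.
Ellipse, center (-6, 11), major axis vertical; a² = 131, b² = 116.
a² = 131 so a = √131; the major axis has length 2a = 2√131.

2√131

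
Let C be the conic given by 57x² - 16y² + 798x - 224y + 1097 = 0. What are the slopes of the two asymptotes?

Group the x- and y-terms: 57(x² + 14x) -16(y² + 14y) = -1097
Complete the square: 57(x + 7)² -16(y + 7)² = -1097 + 2793 - 784 = 912
Divide by 912: (x + 7)²/16 - (y + 7)²/57 = 1
Hyperbola, center (-7, -7), transverse axis horizontal; a² = 16, b² = 57.
For a horizontal hyperbola the asymptotes have slope ±b/a.
Here that is ±√57/4.

√57/4 and -√57/4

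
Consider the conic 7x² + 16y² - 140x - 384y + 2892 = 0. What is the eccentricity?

Rearranging, 7(x² - 20x) + 16(y² - 24y) = -2892.
7(x - 10)² + 16(y - 12)² = -2892 + 700 + 2304 = 112
Divide by 112: (x - 10)²/16 + (y - 12)²/7 = 1
Ellipse, center (10, 12), major axis horizontal; a² = 16, b² = 7.
c² = a² - b² = 9, so c = 3.
e = c/a = 3/4.

e = 3/4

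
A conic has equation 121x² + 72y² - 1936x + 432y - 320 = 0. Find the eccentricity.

e = 7/11

Rearranging, 121(x² - 16x) + 72(y² + 6y) = 320.
121(x - 8)² + 72(y + 3)² = 320 + 7744 + 648 = 8712
Dividing both sides by 8712: (x - 8)²/72 + (y + 3)²/121 = 1
Ellipse, center (8, -3), major axis vertical; a² = 121, b² = 72.
c² = a² - b² = 49, so c = 7.
e = c/a = 7/11.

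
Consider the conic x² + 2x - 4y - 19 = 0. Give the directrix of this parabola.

Only x is squared. Complete the square in x: (x + 1)² = 4(y + 5).
Vertex (-1, -5); 4p = 4 so p = 1. Opens up.
Directrix is the horizontal line y = k − p = -5 − (1) = -6.

y = -6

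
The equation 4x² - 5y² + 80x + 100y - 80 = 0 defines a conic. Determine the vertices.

(-10, 8) and (-10, 12)

4(x² + 20x) -5(y² - 20y) = 80
Complete the square: 4(x + 10)² -5(y - 10)² = 80 + 400 - 500 = -20
Dividing both sides by -20: (y - 10)²/4 - (x + 10)²/5 = 1
Hyperbola, center (-10, 10), transverse axis vertical; a² = 4, b² = 5.
a = 2. Vertices at (h, k ± a).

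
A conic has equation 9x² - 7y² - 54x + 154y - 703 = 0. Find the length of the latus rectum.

Group: 9(x² - 6x) -7(y² - 22y) = 703
Complete the square in x and y: 9(x - 3)² -7(y - 11)² = 703 + 81 - 847 = -63
Divide by -63: (y - 11)²/9 - (x - 3)²/7 = 1
Hyperbola, center (3, 11), transverse axis vertical; a² = 9, b² = 7.
Latus rectum length = 2b²/a = 2·7/3 = 14/3.

14/3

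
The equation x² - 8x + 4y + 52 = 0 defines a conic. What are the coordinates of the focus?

Only x is squared. Complete the square in x: (x - 4)² = -4(y + 9).
Vertex (4, -9); 4p = -4 so p = -1. Opens down.
Focus is p units from the vertex along the axis: (h, k + p).

(4, -10)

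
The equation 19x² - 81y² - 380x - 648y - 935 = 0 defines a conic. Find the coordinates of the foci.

(0, -4) and (20, -4)

Group the x- and y-terms: 19(x² - 20x) -81(y² + 8y) = 935
Complete the square: 19(x - 10)² -81(y + 4)² = 935 + 1900 - 1296 = 1539
Divide by 1539: (x - 10)²/81 - (y + 4)²/19 = 1
Hyperbola, center (10, -4), transverse axis horizontal; a² = 81, b² = 19.
c² = a² + b² = 81 + 19 = 100, so c = 10.
Foci lie on the horizontal axis through the center: (h ± c, k).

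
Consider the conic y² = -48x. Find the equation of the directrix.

Vertex (0, 0); 4p = -48 so p = -12. Opens left.
Directrix is the vertical line x = h − p = 0 − (-12) = 12.

x = 12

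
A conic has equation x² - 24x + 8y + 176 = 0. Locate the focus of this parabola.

Only x is squared. Complete the square in x: (x - 12)² = -8(y + 4).
Vertex (12, -4); 4p = -8 so p = -2. Opens down.
Focus is p units from the vertex along the axis: (h, k + p).

(12, -6)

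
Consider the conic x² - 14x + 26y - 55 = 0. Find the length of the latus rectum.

26

Only x is squared. Complete the square in x: (x - 7)² = -26(y - 4).
Vertex (7, 4); 4p = -26 so p = -13/2. Opens down.
Latus rectum length = |4p| = 26.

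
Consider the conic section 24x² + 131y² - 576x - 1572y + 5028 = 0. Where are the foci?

Rearranging, 24(x² - 24x) + 131(y² - 12y) = -5028.
Complete the square in x and y: 24(x - 12)² + 131(y - 6)² = -5028 + 3456 + 4716 = 3144
Divide by 3144: (x - 12)²/131 + (y - 6)²/24 = 1
Ellipse, center (12, 6), major axis horizontal; a² = 131, b² = 24.
c² = a² - b² = 131 - 24 = 107, so c = √107.
Foci lie on the horizontal axis through the center: (h ± c, k).

(12 - √107, 6) and (12 + √107, 6)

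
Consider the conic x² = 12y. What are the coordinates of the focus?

(0, 3)

Vertex (0, 0); 4p = 12 so p = 3. Opens up.
Focus is p units from the vertex along the axis: (h, k + p).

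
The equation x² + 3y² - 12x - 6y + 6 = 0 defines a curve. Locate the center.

Group the x- and y-terms: (x² - 12x) + 3(y² - 2y) = -6
(x - 6)² + 3(y - 1)² = -6 + 36 + 3 = 33
Divide through by 33 to get (x - 6)²/33 + (y - 1)²/11 = 1.
Ellipse with center (6, 1).

(6, 1)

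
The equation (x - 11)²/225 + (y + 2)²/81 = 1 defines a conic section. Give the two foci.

(-1, -2) and (23, -2)

Center (11, -2). The larger denominator 225 sits under the x-term, so the major axis is horizontal; a² = 225, b² = 81.
c² = a² - b² = 225 - 81 = 144, so c = 12.
Foci lie on the horizontal axis through the center: (h ± c, k).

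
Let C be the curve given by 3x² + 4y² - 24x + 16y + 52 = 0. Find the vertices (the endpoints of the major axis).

Group: 3(x² - 8x) + 4(y² + 4y) = -52
3(x - 4)² + 4(y + 2)² = -52 + 48 + 16 = 12
Dividing both sides by 12: (x - 4)²/4 + (y + 2)²/3 = 1
Ellipse, center (4, -2), major axis horizontal; a² = 4, b² = 3.
a = 2. Vertices at (h ± a, k).

(2, -2) and (6, -2)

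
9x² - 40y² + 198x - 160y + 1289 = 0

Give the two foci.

Rearranging, 9(x² + 22x) -40(y² + 4y) = -1289.
Completing the square gives 9(x + 11)² -40(y + 2)² = -1289 + 1089 - 160 = -360.
Divide by -360: (y + 2)²/9 - (x + 11)²/40 = 1
Hyperbola, center (-11, -2), transverse axis vertical; a² = 9, b² = 40.
c² = a² + b² = 9 + 40 = 49, so c = 7.
Foci lie on the vertical axis through the center: (h, k ± c).

(-11, -9) and (-11, 5)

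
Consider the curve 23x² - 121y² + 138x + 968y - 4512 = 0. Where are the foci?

23(x² + 6x) -121(y² - 8y) = 4512
Complete the square in x and y: 23(x + 3)² -121(y - 4)² = 4512 + 207 - 1936 = 2783
Divide by 2783: (x + 3)²/121 - (y - 4)²/23 = 1
Hyperbola, center (-3, 4), transverse axis horizontal; a² = 121, b² = 23.
c² = a² + b² = 121 + 23 = 144, so c = 12.
Foci lie on the horizontal axis through the center: (h ± c, k).

(-15, 4) and (9, 4)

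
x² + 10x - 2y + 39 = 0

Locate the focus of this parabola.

(-5, 15/2)

Only x is squared. Complete the square in x: (x + 5)² = 2(y - 7).
Vertex (-5, 7); 4p = 2 so p = 1/2. Opens up.
Focus is p units from the vertex along the axis: (h, k + p).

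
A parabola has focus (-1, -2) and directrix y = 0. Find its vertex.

The vertex is the midpoint between the focus and the directrix along the axis of symmetry.
Axis is vertical (directrix is horizontal). Vertex y-coordinate = (-2 + 0)/2 = -1; x-coordinate = -1.

(-1, -1)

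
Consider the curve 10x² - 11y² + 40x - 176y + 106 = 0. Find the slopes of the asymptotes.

Collect terms: 10(x² + 4x) -11(y² + 16y) = -106
10(x + 2)² -11(y + 8)² = -106 + 40 - 704 = -770
Divide by -770: (y + 8)²/70 - (x + 2)²/77 = 1
Hyperbola, center (-2, -8), transverse axis vertical; a² = 70, b² = 77.
For a vertical hyperbola the asymptotes have slope ±a/b.
Here that is ±√70/√77 = ±√110/11.

√110/11 and -√110/11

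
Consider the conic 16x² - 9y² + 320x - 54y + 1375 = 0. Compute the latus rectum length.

Group the x- and y-terms: 16(x² + 20x) -9(y² + 6y) = -1375
Complete the square in x and y: 16(x + 10)² -9(y + 3)² = -1375 + 1600 - 81 = 144
Divide through by 144 to get (x + 10)²/9 - (y + 3)²/16 = 1.
Hyperbola, center (-10, -3), transverse axis horizontal; a² = 9, b² = 16.
Latus rectum length = 2b²/a = 2·16/3 = 32/3.

32/3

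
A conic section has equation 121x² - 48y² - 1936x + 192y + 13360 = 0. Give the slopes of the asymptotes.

Collect terms: 121(x² - 16x) -48(y² - 4y) = -13360
Complete the square in x and y: 121(x - 8)² -48(y - 2)² = -13360 + 7744 - 192 = -5808
Divide by -5808: (y - 2)²/121 - (x - 8)²/48 = 1
Hyperbola, center (8, 2), transverse axis vertical; a² = 121, b² = 48.
For a vertical hyperbola the asymptotes have slope ±a/b.
Here that is ±11/4√3 = ±11√3/12.

11√3/12 and -11√3/12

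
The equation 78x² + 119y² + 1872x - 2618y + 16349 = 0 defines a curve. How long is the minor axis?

2√78

Group the x- and y-terms: 78(x² + 24x) + 119(y² - 22y) = -16349
Complete the square: 78(x + 12)² + 119(y - 11)² = -16349 + 11232 + 14399 = 9282
Dividing both sides by 9282: (x + 12)²/119 + (y - 11)²/78 = 1
Ellipse, center (-12, 11), major axis horizontal; a² = 119, b² = 78.
b² = 78 so b = √78; the minor axis has length 2b = 2√78.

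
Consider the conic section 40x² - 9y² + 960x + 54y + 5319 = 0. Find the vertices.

Group: 40(x² + 24x) -9(y² - 6y) = -5319
Complete the square: 40(x + 12)² -9(y - 3)² = -5319 + 5760 - 81 = 360
Divide by 360: (x + 12)²/9 - (y - 3)²/40 = 1
Hyperbola, center (-12, 3), transverse axis horizontal; a² = 9, b² = 40.
a = 3. Vertices at (h ± a, k).

(-15, 3) and (-9, 3)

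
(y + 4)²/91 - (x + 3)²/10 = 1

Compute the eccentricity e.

e = √9191/91

Center (-3, -4). The positive term is the y-term, so the transverse axis is vertical; a² = 91, b² = 10.
c² = a² + b² = 101, so c = √101.
e = c/a = √101/√91 = √9191/91.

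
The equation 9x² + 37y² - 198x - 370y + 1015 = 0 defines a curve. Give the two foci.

(11 - 2√21, 5) and (11 + 2√21, 5)

Group the x- and y-terms: 9(x² - 22x) + 37(y² - 10y) = -1015
Complete the square in x and y: 9(x - 11)² + 37(y - 5)² = -1015 + 1089 + 925 = 999
Divide through by 999 to get (x - 11)²/111 + (y - 5)²/27 = 1.
Ellipse, center (11, 5), major axis horizontal; a² = 111, b² = 27.
c² = a² - b² = 111 - 27 = 84, so c = 2√21.
Foci lie on the horizontal axis through the center: (h ± c, k).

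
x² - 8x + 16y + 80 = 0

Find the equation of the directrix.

Only x is squared. Complete the square in x: (x - 4)² = -16(y + 4).
Vertex (4, -4); 4p = -16 so p = -4. Opens down.
Directrix is the horizontal line y = k − p = -4 − (-4) = 0.

y = 0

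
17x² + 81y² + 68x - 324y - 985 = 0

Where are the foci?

Rearranging, 17(x² + 4x) + 81(y² - 4y) = 985.
17(x + 2)² + 81(y - 2)² = 985 + 68 + 324 = 1377
Divide through by 1377 to get (x + 2)²/81 + (y - 2)²/17 = 1.
Ellipse, center (-2, 2), major axis horizontal; a² = 81, b² = 17.
c² = a² - b² = 81 - 17 = 64, so c = 8.
Foci lie on the horizontal axis through the center: (h ± c, k).

(-10, 2) and (6, 2)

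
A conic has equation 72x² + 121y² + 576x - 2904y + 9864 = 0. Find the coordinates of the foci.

(-11, 12) and (3, 12)

Rearranging, 72(x² + 8x) + 121(y² - 24y) = -9864.
Completing the square gives 72(x + 4)² + 121(y - 12)² = -9864 + 1152 + 17424 = 8712.
Divide through by 8712 to get (x + 4)²/121 + (y - 12)²/72 = 1.
Ellipse, center (-4, 12), major axis horizontal; a² = 121, b² = 72.
c² = a² - b² = 121 - 72 = 49, so c = 7.
Foci lie on the horizontal axis through the center: (h ± c, k).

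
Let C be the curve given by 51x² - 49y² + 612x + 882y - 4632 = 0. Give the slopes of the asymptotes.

√51/7 and -√51/7

Collect terms: 51(x² + 12x) -49(y² - 18y) = 4632
Completing the square gives 51(x + 6)² -49(y - 9)² = 4632 + 1836 - 3969 = 2499.
Dividing both sides by 2499: (x + 6)²/49 - (y - 9)²/51 = 1
Hyperbola, center (-6, 9), transverse axis horizontal; a² = 49, b² = 51.
For a horizontal hyperbola the asymptotes have slope ±b/a.
Here that is ±√51/7.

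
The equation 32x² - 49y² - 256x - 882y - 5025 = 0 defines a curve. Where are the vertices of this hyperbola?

(-3, -9) and (11, -9)

Collect terms: 32(x² - 8x) -49(y² + 18y) = 5025
32(x - 4)² -49(y + 9)² = 5025 + 512 - 3969 = 1568
Divide by 1568: (x - 4)²/49 - (y + 9)²/32 = 1
Hyperbola, center (4, -9), transverse axis horizontal; a² = 49, b² = 32.
a = 7. Vertices at (h ± a, k).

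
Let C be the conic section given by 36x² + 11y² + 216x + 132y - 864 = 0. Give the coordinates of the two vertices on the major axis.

(-3, -18) and (-3, 6)

Group: 36(x² + 6x) + 11(y² + 12y) = 864
Completing the square gives 36(x + 3)² + 11(y + 6)² = 864 + 324 + 396 = 1584.
Divide through by 1584 to get (x + 3)²/44 + (y + 6)²/144 = 1.
Ellipse, center (-3, -6), major axis vertical; a² = 144, b² = 44.
a = 12. Vertices at (h, k ± a).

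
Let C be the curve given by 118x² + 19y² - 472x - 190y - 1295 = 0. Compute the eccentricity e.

e = 3√1298/118

Rearranging, 118(x² - 4x) + 19(y² - 10y) = 1295.
Complete the square in x and y: 118(x - 2)² + 19(y - 5)² = 1295 + 472 + 475 = 2242
Dividing both sides by 2242: (x - 2)²/19 + (y - 5)²/118 = 1
Ellipse, center (2, 5), major axis vertical; a² = 118, b² = 19.
c² = a² - b² = 99, so c = 3√11.
e = c/a = 3√11/√118 = 3√1298/118.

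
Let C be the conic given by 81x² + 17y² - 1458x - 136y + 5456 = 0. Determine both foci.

Group the x- and y-terms: 81(x² - 18x) + 17(y² - 8y) = -5456
81(x - 9)² + 17(y - 4)² = -5456 + 6561 + 272 = 1377
Divide through by 1377 to get (x - 9)²/17 + (y - 4)²/81 = 1.
Ellipse, center (9, 4), major axis vertical; a² = 81, b² = 17.
c² = a² - b² = 81 - 17 = 64, so c = 8.
Foci lie on the vertical axis through the center: (h, k ± c).

(9, -4) and (9, 12)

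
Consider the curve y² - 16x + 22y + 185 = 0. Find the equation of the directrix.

x = 0

Only y is squared. Complete the square in y: (y + 11)² = 16(x - 4).
Vertex (4, -11); 4p = 16 so p = 4. Opens right.
Directrix is the vertical line x = h − p = 4 − (4) = 0.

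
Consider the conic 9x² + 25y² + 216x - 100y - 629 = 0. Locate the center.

(-12, 2)

Collect terms: 9(x² + 24x) + 25(y² - 4y) = 629
Complete the square in x and y: 9(x + 12)² + 25(y - 2)² = 629 + 1296 + 100 = 2025
Divide through by 2025 to get (x + 12)²/225 + (y - 2)²/81 = 1.
Ellipse with center (-12, 2).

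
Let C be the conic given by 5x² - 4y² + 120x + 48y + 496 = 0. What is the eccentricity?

e = 3/2

Rearranging, 5(x² + 24x) -4(y² - 12y) = -496.
5(x + 12)² -4(y - 6)² = -496 + 720 - 144 = 80
Divide by 80: (x + 12)²/16 - (y - 6)²/20 = 1
Hyperbola, center (-12, 6), transverse axis horizontal; a² = 16, b² = 20.
c² = a² + b² = 36, so c = 6.
e = c/a = 6/4 = 3/2.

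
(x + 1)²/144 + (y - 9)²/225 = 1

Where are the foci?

Center (-1, 9). The larger denominator 225 sits under the y-term, so the major axis is vertical; a² = 225, b² = 144.
c² = a² - b² = 225 - 144 = 81, so c = 9.
Foci lie on the vertical axis through the center: (h, k ± c).

(-1, 0) and (-1, 18)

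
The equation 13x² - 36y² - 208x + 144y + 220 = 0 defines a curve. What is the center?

(8, 2)

Rearranging, 13(x² - 16x) -36(y² - 4y) = -220.
13(x - 8)² -36(y - 2)² = -220 + 832 - 144 = 468
Divide by 468: (x - 8)²/36 - (y - 2)²/13 = 1
Hyperbola with center (8, 2).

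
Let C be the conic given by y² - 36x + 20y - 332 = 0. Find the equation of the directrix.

Only y is squared. Complete the square in y: (y + 10)² = 36(x + 12).
Vertex (-12, -10); 4p = 36 so p = 9. Opens right.
Directrix is the vertical line x = h − p = -12 − (9) = -21.

x = -21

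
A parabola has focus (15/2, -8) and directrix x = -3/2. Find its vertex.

(3, -8)

The vertex is the midpoint between the focus and the directrix along the axis of symmetry.
Axis is horizontal (directrix is vertical). Vertex x-coordinate = (15/2 + (-3/2))/2 = 3; y-coordinate = -8.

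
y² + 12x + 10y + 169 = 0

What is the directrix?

Only y is squared. Complete the square in y: (y + 5)² = -12(x + 12).
Vertex (-12, -5); 4p = -12 so p = -3. Opens left.
Directrix is the vertical line x = h − p = -12 − (-3) = -9.

x = -9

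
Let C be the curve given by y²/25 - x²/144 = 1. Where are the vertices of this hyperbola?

Center (0, 0). The positive term is the y-term, so the transverse axis is vertical; a² = 25, b² = 144.
a = 5. Vertices at (h, k ± a).

(0, -5) and (0, 5)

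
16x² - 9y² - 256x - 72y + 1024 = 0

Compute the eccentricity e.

e = 5/4

Rearranging, 16(x² - 16x) -9(y² + 8y) = -1024.
16(x - 8)² -9(y + 4)² = -1024 + 1024 - 144 = -144
Dividing both sides by -144: (y + 4)²/16 - (x - 8)²/9 = 1
Hyperbola, center (8, -4), transverse axis vertical; a² = 16, b² = 9.
c² = a² + b² = 25, so c = 5.
e = c/a = 5/4.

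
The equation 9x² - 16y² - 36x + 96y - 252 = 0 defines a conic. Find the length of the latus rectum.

Rearranging, 9(x² - 4x) -16(y² - 6y) = 252.
Complete the square: 9(x - 2)² -16(y - 3)² = 252 + 36 - 144 = 144
Divide through by 144 to get (x - 2)²/16 - (y - 3)²/9 = 1.
Hyperbola, center (2, 3), transverse axis horizontal; a² = 16, b² = 9.
Latus rectum length = 2b²/a = 2·9/4 = 9/2.

9/2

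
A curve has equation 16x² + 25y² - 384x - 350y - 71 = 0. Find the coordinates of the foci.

Rearranging, 16(x² - 24x) + 25(y² - 14y) = 71.
Completing the square gives 16(x - 12)² + 25(y - 7)² = 71 + 2304 + 1225 = 3600.
Divide through by 3600 to get (x - 12)²/225 + (y - 7)²/144 = 1.
Ellipse, center (12, 7), major axis horizontal; a² = 225, b² = 144.
c² = a² - b² = 225 - 144 = 81, so c = 9.
Foci lie on the horizontal axis through the center: (h ± c, k).

(3, 7) and (21, 7)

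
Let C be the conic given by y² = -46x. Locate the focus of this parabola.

Vertex (0, 0); 4p = -46 so p = -23/2. Opens left.
Focus is p units from the vertex along the axis: (h + p, k).

(-23/2, 0)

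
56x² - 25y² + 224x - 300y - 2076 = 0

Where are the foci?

56(x² + 4x) -25(y² + 12y) = 2076
56(x + 2)² -25(y + 6)² = 2076 + 224 - 900 = 1400
Divide through by 1400 to get (x + 2)²/25 - (y + 6)²/56 = 1.
Hyperbola, center (-2, -6), transverse axis horizontal; a² = 25, b² = 56.
c² = a² + b² = 25 + 56 = 81, so c = 9.
Foci lie on the horizontal axis through the center: (h ± c, k).

(-11, -6) and (7, -6)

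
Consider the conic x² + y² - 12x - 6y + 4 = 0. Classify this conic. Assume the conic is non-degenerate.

circle

No xy term. Coefficients of x² and y² are A = 1, C = 1.
A = C (same sign) ⇒ circle.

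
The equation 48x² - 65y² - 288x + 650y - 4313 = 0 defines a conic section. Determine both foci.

(3 - √113, 5) and (3 + √113, 5)

Rearranging, 48(x² - 6x) -65(y² - 10y) = 4313.
Completing the square gives 48(x - 3)² -65(y - 5)² = 4313 + 432 - 1625 = 3120.
Divide by 3120: (x - 3)²/65 - (y - 5)²/48 = 1
Hyperbola, center (3, 5), transverse axis horizontal; a² = 65, b² = 48.
c² = a² + b² = 65 + 48 = 113, so c = √113.
Foci lie on the horizontal axis through the center: (h ± c, k).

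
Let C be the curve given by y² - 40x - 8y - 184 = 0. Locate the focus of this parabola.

Only y is squared. Complete the square in y: (y - 4)² = 40(x + 5).
Vertex (-5, 4); 4p = 40 so p = 10. Opens right.
Focus is p units from the vertex along the axis: (h + p, k).

(5, 4)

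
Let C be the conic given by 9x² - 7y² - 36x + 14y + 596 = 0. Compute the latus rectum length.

14

9(x² - 4x) -7(y² - 2y) = -596
Complete the square in x and y: 9(x - 2)² -7(y - 1)² = -596 + 36 - 7 = -567
Divide through by -567 to get (y - 1)²/81 - (x - 2)²/63 = 1.
Hyperbola, center (2, 1), transverse axis vertical; a² = 81, b² = 63.
Latus rectum length = 2b²/a = 2·63/9 = 14.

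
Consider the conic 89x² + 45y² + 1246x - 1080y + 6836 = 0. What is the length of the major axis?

2√89

Rearranging, 89(x² + 14x) + 45(y² - 24y) = -6836.
Complete the square in x and y: 89(x + 7)² + 45(y - 12)² = -6836 + 4361 + 6480 = 4005
Divide by 4005: (x + 7)²/45 + (y - 12)²/89 = 1
Ellipse, center (-7, 12), major axis vertical; a² = 89, b² = 45.
a² = 89 so a = √89; the major axis has length 2a = 2√89.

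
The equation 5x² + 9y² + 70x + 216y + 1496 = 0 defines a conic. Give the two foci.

(-9, -12) and (-5, -12)

5(x² + 14x) + 9(y² + 24y) = -1496
Complete the square in x and y: 5(x + 7)² + 9(y + 12)² = -1496 + 245 + 1296 = 45
Divide by 45: (x + 7)²/9 + (y + 12)²/5 = 1
Ellipse, center (-7, -12), major axis horizontal; a² = 9, b² = 5.
c² = a² - b² = 9 - 5 = 4, so c = 2.
Foci lie on the horizontal axis through the center: (h ± c, k).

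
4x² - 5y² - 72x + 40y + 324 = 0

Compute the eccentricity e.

e = 3/2

Collect terms: 4(x² - 18x) -5(y² - 8y) = -324
Complete the square: 4(x - 9)² -5(y - 4)² = -324 + 324 - 80 = -80
Divide by -80: (y - 4)²/16 - (x - 9)²/20 = 1
Hyperbola, center (9, 4), transverse axis vertical; a² = 16, b² = 20.
c² = a² + b² = 36, so c = 6.
e = c/a = 6/4 = 3/2.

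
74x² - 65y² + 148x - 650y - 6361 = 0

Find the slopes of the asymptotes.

√4810/65 and -√4810/65

74(x² + 2x) -65(y² + 10y) = 6361
Complete the square in x and y: 74(x + 1)² -65(y + 5)² = 6361 + 74 - 1625 = 4810
Divide through by 4810 to get (x + 1)²/65 - (y + 5)²/74 = 1.
Hyperbola, center (-1, -5), transverse axis horizontal; a² = 65, b² = 74.
For a horizontal hyperbola the asymptotes have slope ±b/a.
Here that is ±√74/√65 = ±√4810/65.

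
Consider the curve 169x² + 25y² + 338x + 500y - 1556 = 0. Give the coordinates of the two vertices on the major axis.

(-1, -23) and (-1, 3)

Group: 169(x² + 2x) + 25(y² + 20y) = 1556
Complete the square in x and y: 169(x + 1)² + 25(y + 10)² = 1556 + 169 + 2500 = 4225
Divide through by 4225 to get (x + 1)²/25 + (y + 10)²/169 = 1.
Ellipse, center (-1, -10), major axis vertical; a² = 169, b² = 25.
a = 13. Vertices at (h, k ± a).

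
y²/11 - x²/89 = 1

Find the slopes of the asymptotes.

Center (0, 0). The positive term is the y-term, so the transverse axis is vertical; a² = 11, b² = 89.
For a vertical hyperbola the asymptotes have slope ±a/b.
Here that is ±√11/√89 = ±√979/89.

√979/89 and -√979/89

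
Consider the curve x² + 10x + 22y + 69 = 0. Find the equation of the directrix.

Only x is squared. Complete the square in x: (x + 5)² = -22(y + 2).
Vertex (-5, -2); 4p = -22 so p = -11/2. Opens down.
Directrix is the horizontal line y = k − p = -2 − (-11/2) = 7/2.

y = 7/2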